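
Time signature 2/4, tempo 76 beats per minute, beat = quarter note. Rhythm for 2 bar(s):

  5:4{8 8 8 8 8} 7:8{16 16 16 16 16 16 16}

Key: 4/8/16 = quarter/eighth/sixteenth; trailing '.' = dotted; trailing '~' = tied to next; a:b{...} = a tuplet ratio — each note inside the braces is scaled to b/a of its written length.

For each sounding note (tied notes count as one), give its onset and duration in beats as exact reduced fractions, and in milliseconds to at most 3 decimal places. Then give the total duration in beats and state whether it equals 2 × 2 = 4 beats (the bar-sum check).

1) 0.0ms=0b +315.789ms=2/5b
2) 315.789ms=2/5b +315.789ms=2/5b
3) 631.579ms=4/5b +315.789ms=2/5b
4) 947.368ms=6/5b +315.789ms=2/5b
5) 1263.158ms=8/5b +315.789ms=2/5b
6) 1578.947ms=2b +225.564ms=2/7b
7) 1804.511ms=16/7b +225.564ms=2/7b
8) 2030.075ms=18/7b +225.564ms=2/7b
9) 2255.639ms=20/7b +225.564ms=2/7b
10) 2481.203ms=22/7b +225.564ms=2/7b
11) 2706.767ms=24/7b +225.564ms=2/7b
12) 2932.331ms=26/7b +225.564ms=2/7b
Σ=4b of 4 (76bpm 2/4) — PASS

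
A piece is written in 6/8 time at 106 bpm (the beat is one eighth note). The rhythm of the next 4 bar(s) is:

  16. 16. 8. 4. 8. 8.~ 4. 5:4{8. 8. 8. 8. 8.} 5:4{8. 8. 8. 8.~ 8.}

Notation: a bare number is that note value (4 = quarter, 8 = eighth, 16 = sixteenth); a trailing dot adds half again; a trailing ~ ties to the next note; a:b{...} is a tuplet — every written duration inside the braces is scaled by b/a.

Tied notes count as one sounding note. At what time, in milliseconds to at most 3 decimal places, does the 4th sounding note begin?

note 4 onset = 3b = 1698.113ms

1. 0.0ms @ 0 + 424.528ms (3/4)
2. 424.528ms @ 3/4 + 424.528ms (3/4)
3. 849.057ms @ 3/2 + 849.057ms (3/2)
4. 1698.113ms @ 3 + 1698.113ms (3)
5. 3396.226ms @ 6 + 849.057ms (3/2)
6. 4245.283ms @ 15/2 + 2547.17ms (9/2)
7. 6792.453ms @ 12 + 679.245ms (6/5)
8. 7471.698ms @ 66/5 + 679.245ms (6/5)
9. 8150.943ms @ 72/5 + 679.245ms (6/5)
10. 8830.189ms @ 78/5 + 679.245ms (6/5)
11. 9509.434ms @ 84/5 + 679.245ms (6/5)
12. 10188.679ms @ 18 + 679.245ms (6/5)
13. 10867.925ms @ 96/5 + 679.245ms (6/5)
14. 11547.17ms @ 102/5 + 679.245ms (6/5)
15. 12226.415ms @ 108/5 + 1358.491ms (12/5)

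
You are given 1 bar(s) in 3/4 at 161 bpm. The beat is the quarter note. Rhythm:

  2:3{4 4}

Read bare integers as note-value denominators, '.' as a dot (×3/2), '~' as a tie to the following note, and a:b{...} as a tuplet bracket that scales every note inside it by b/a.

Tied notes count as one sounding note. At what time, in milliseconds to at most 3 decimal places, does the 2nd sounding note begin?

1. 0.0ms @ 0 + 559.006ms (3/2)
2. 559.006ms @ 3/2 + 559.006ms (3/2)

note 2 onset = 3/2b = 559.006ms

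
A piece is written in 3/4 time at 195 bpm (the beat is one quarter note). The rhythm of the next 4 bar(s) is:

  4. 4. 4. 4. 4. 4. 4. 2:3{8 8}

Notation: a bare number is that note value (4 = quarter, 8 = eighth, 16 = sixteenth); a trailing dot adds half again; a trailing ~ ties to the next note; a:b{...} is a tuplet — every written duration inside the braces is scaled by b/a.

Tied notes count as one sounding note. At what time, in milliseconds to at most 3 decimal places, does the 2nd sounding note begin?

1. 0.0ms @ 0 + 461.538ms (3/2)
2. 461.538ms @ 3/2 + 461.538ms (3/2)
3. 923.077ms @ 3 + 461.538ms (3/2)
4. 1384.615ms @ 9/2 + 461.538ms (3/2)
5. 1846.154ms @ 6 + 461.538ms (3/2)
6. 2307.692ms @ 15/2 + 461.538ms (3/2)
7. 2769.231ms @ 9 + 461.538ms (3/2)
8. 3230.769ms @ 21/2 + 230.769ms (3/4)
9. 3461.538ms @ 45/4 + 230.769ms (3/4)

note 2 onset = 3/2b = 461.538ms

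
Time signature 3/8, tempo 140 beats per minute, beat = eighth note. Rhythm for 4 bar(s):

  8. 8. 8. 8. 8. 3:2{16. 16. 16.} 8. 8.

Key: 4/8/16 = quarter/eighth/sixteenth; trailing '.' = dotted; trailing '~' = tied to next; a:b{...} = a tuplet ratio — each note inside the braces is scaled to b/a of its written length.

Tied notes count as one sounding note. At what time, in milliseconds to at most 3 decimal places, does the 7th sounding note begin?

1. 0.0ms @ 0 + 642.857ms (3/2)
2. 642.857ms @ 3/2 + 642.857ms (3/2)
3. 1285.714ms @ 3 + 642.857ms (3/2)
4. 1928.571ms @ 9/2 + 642.857ms (3/2)
5. 2571.429ms @ 6 + 642.857ms (3/2)
6. 3214.286ms @ 15/2 + 214.286ms (1/2)
7. 3428.571ms @ 8 + 214.286ms (1/2)
8. 3642.857ms @ 17/2 + 214.286ms (1/2)
9. 3857.143ms @ 9 + 642.857ms (3/2)
10. 4500.0ms @ 21/2 + 642.857ms (3/2)

note 7 onset = 8b = 3428.571ms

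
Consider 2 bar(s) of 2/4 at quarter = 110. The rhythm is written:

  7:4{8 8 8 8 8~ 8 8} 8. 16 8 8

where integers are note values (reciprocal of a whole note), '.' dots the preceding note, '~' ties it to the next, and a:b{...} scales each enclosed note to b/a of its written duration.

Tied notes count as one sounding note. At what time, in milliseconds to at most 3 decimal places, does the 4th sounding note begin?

note 4 onset = 6/7b = 467.532ms

1. 0.0ms @ 0 + 155.844ms (2/7)
2. 155.844ms @ 2/7 + 155.844ms (2/7)
3. 311.688ms @ 4/7 + 155.844ms (2/7)
4. 467.532ms @ 6/7 + 155.844ms (2/7)
5. 623.377ms @ 8/7 + 311.688ms (4/7)
6. 935.065ms @ 12/7 + 155.844ms (2/7)
7. 1090.909ms @ 2 + 409.091ms (3/4)
8. 1500.0ms @ 11/4 + 136.364ms (1/4)
9. 1636.364ms @ 3 + 272.727ms (1/2)
10. 1909.091ms @ 7/2 + 272.727ms (1/2)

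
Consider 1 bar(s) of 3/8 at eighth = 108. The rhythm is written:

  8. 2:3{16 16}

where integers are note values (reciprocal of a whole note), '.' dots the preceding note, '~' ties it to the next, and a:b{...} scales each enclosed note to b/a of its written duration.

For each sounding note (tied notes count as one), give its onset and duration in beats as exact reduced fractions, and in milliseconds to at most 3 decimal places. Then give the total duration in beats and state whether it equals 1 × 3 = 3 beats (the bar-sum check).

1) 0.0ms=0b +833.333ms=3/2b
2) 833.333ms=3/2b +416.667ms=3/4b
3) 1250.0ms=9/4b +416.667ms=3/4b
Σ=3b of 3 (108bpm 3/8) — PASS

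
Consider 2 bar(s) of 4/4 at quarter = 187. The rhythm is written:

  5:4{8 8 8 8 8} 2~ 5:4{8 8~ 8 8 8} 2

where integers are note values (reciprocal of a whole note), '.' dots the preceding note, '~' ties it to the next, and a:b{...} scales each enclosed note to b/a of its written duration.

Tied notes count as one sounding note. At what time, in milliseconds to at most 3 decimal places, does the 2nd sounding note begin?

note 2 onset = 2/5b = 128.342ms

1. 0.0ms @ 0 + 128.342ms (2/5)
2. 128.342ms @ 2/5 + 128.342ms (2/5)
3. 256.684ms @ 4/5 + 128.342ms (2/5)
4. 385.027ms @ 6/5 + 128.342ms (2/5)
5. 513.369ms @ 8/5 + 128.342ms (2/5)
6. 641.711ms @ 2 + 770.053ms (12/5)
7. 1411.765ms @ 22/5 + 256.684ms (4/5)
8. 1668.449ms @ 26/5 + 128.342ms (2/5)
9. 1796.791ms @ 28/5 + 128.342ms (2/5)
10. 1925.134ms @ 6 + 641.711ms (2)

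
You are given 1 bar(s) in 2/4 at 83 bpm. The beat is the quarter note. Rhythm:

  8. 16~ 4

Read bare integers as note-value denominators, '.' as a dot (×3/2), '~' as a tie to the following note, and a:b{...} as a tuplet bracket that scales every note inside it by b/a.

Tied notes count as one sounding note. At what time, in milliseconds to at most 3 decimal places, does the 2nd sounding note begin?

1. 0.0ms @ 0 + 542.169ms (3/4)
2. 542.169ms @ 3/4 + 903.614ms (5/4)

note 2 onset = 3/4b = 542.169ms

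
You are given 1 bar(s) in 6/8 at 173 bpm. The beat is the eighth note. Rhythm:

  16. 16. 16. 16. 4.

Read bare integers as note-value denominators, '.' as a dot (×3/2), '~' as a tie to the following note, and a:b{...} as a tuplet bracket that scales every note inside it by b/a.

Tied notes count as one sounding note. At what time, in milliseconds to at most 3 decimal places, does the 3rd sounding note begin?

note 3 onset = 3/2b = 520.231ms

1. 0.0ms @ 0 + 260.116ms (3/4)
2. 260.116ms @ 3/4 + 260.116ms (3/4)
3. 520.231ms @ 3/2 + 260.116ms (3/4)
4. 780.347ms @ 9/4 + 260.116ms (3/4)
5. 1040.462ms @ 3 + 1040.462ms (3)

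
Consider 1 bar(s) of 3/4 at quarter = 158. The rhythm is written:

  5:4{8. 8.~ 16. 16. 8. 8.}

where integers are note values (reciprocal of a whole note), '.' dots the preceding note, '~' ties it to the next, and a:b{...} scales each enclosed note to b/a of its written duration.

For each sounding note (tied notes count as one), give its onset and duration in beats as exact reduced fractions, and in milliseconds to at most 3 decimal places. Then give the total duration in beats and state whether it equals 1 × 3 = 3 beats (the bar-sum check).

1) 0.0ms=0b +227.848ms=3/5b
2) 227.848ms=3/5b +341.772ms=9/10b
3) 569.62ms=3/2b +113.924ms=3/10b
4) 683.544ms=9/5b +227.848ms=3/5b
5) 911.392ms=12/5b +227.848ms=3/5b
Σ=3b of 3 (158bpm 3/4) — PASS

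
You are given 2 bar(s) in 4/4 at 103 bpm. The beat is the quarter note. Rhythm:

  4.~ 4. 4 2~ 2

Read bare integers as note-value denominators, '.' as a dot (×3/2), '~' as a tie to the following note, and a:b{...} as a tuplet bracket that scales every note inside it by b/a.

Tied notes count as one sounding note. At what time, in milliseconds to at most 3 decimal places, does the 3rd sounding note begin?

note 3 onset = 4b = 2330.097ms

1. 0.0ms @ 0 + 1747.573ms (3)
2. 1747.573ms @ 3 + 582.524ms (1)
3. 2330.097ms @ 4 + 2330.097ms (4)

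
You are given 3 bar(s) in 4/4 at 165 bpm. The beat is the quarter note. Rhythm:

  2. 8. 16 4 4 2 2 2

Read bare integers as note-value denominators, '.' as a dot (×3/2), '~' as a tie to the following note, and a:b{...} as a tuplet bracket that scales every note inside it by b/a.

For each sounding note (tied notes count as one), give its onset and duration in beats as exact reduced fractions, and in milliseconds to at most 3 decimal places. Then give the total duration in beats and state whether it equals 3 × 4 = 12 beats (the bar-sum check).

1) 0.0ms=0b +1090.909ms=3b
2) 1090.909ms=3b +272.727ms=3/4b
3) 1363.636ms=15/4b +90.909ms=1/4b
4) 1454.545ms=4b +363.636ms=1b
5) 1818.182ms=5b +363.636ms=1b
6) 2181.818ms=6b +727.273ms=2b
7) 2909.091ms=8b +727.273ms=2b
8) 3636.364ms=10b +727.273ms=2b
Σ=12b of 12 (165bpm 4/4) — PASS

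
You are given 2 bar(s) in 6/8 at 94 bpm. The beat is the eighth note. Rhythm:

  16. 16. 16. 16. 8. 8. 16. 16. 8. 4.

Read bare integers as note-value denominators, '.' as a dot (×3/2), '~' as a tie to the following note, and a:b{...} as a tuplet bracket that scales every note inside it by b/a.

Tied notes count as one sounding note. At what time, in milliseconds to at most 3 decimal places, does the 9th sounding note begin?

1. 0.0ms @ 0 + 478.723ms (3/4)
2. 478.723ms @ 3/4 + 478.723ms (3/4)
3. 957.447ms @ 3/2 + 478.723ms (3/4)
4. 1436.17ms @ 9/4 + 478.723ms (3/4)
5. 1914.894ms @ 3 + 957.447ms (3/2)
6. 2872.34ms @ 9/2 + 957.447ms (3/2)
7. 3829.787ms @ 6 + 478.723ms (3/4)
8. 4308.511ms @ 27/4 + 478.723ms (3/4)
9. 4787.234ms @ 15/2 + 957.447ms (3/2)
10. 5744.681ms @ 9 + 1914.894ms (3)

note 9 onset = 15/2b = 4787.234ms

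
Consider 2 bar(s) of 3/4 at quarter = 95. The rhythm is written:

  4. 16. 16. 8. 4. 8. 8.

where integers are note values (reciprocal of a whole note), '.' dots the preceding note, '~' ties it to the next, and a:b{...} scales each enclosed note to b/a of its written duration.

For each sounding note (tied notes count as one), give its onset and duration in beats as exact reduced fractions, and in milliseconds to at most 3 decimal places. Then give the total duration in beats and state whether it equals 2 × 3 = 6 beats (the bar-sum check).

1) 0.0ms=0b +947.368ms=3/2b
2) 947.368ms=3/2b +236.842ms=3/8b
3) 1184.211ms=15/8b +236.842ms=3/8b
4) 1421.053ms=9/4b +473.684ms=3/4b
5) 1894.737ms=3b +947.368ms=3/2b
6) 2842.105ms=9/2b +473.684ms=3/4b
7) 3315.789ms=21/4b +473.684ms=3/4b
Σ=6b of 6 (95bpm 3/4) — PASS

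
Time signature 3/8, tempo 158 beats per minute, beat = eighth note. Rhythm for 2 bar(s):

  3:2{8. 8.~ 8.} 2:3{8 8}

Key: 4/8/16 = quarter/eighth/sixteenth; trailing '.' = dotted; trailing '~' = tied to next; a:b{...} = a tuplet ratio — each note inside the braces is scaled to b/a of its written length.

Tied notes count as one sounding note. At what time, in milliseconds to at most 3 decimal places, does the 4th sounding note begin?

note 4 onset = 9/2b = 1708.861ms

1. 0.0ms @ 0 + 379.747ms (1)
2. 379.747ms @ 1 + 759.494ms (2)
3. 1139.241ms @ 3 + 569.62ms (3/2)
4. 1708.861ms @ 9/2 + 569.62ms (3/2)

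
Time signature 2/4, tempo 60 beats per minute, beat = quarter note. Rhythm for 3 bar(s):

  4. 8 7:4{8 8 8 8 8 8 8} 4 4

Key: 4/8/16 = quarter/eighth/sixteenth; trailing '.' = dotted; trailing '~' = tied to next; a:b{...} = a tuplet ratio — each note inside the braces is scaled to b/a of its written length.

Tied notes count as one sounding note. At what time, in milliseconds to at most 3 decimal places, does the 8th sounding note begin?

note 8 onset = 24/7b = 3428.571ms

1. 0.0ms @ 0 + 1500.0ms (3/2)
2. 1500.0ms @ 3/2 + 500.0ms (1/2)
3. 2000.0ms @ 2 + 285.714ms (2/7)
4. 2285.714ms @ 16/7 + 285.714ms (2/7)
5. 2571.429ms @ 18/7 + 285.714ms (2/7)
6. 2857.143ms @ 20/7 + 285.714ms (2/7)
7. 3142.857ms @ 22/7 + 285.714ms (2/7)
8. 3428.571ms @ 24/7 + 285.714ms (2/7)
9. 3714.286ms @ 26/7 + 285.714ms (2/7)
10. 4000.0ms @ 4 + 1000.0ms (1)
11. 5000.0ms @ 5 + 1000.0ms (1)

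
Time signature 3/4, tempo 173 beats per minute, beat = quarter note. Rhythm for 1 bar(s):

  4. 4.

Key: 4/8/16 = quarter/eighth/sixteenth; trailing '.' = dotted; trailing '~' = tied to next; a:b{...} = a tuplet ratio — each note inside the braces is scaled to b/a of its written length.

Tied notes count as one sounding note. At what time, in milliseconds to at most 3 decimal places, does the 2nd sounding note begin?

1. 0.0ms @ 0 + 520.231ms (3/2)
2. 520.231ms @ 3/2 + 520.231ms (3/2)

note 2 onset = 3/2b = 520.231ms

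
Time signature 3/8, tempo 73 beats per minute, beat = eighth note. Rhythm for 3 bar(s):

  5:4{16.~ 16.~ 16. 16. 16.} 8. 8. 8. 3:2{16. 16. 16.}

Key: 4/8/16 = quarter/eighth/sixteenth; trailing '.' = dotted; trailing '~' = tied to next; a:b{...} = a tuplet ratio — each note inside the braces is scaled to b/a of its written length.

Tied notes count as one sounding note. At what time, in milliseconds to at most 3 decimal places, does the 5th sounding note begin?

note 5 onset = 9/2b = 3698.63ms

1. 0.0ms @ 0 + 1479.452ms (9/5)
2. 1479.452ms @ 9/5 + 493.151ms (3/5)
3. 1972.603ms @ 12/5 + 493.151ms (3/5)
4. 2465.753ms @ 3 + 1232.877ms (3/2)
5. 3698.63ms @ 9/2 + 1232.877ms (3/2)
6. 4931.507ms @ 6 + 1232.877ms (3/2)
7. 6164.384ms @ 15/2 + 410.959ms (1/2)
8. 6575.342ms @ 8 + 410.959ms (1/2)
9. 6986.301ms @ 17/2 + 410.959ms (1/2)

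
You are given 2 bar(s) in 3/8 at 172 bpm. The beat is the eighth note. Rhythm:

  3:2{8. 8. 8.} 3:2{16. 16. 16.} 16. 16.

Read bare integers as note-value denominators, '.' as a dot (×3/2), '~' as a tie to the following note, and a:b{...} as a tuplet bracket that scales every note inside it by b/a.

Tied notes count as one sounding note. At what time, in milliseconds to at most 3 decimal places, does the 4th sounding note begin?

note 4 onset = 3b = 1046.512ms

1. 0.0ms @ 0 + 348.837ms (1)
2. 348.837ms @ 1 + 348.837ms (1)
3. 697.674ms @ 2 + 348.837ms (1)
4. 1046.512ms @ 3 + 174.419ms (1/2)
5. 1220.93ms @ 7/2 + 174.419ms (1/2)
6. 1395.349ms @ 4 + 174.419ms (1/2)
7. 1569.767ms @ 9/2 + 261.628ms (3/4)
8. 1831.395ms @ 21/4 + 261.628ms (3/4)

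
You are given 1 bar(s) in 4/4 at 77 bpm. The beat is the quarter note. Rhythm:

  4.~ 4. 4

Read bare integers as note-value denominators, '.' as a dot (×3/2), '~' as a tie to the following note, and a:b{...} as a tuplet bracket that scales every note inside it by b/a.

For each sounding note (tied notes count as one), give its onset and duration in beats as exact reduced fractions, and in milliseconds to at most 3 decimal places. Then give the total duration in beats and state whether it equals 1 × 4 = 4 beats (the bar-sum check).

1) 0.0ms=0b +2337.662ms=3b
2) 2337.662ms=3b +779.221ms=1b
Σ=4b of 4 (77bpm 4/4) — PASS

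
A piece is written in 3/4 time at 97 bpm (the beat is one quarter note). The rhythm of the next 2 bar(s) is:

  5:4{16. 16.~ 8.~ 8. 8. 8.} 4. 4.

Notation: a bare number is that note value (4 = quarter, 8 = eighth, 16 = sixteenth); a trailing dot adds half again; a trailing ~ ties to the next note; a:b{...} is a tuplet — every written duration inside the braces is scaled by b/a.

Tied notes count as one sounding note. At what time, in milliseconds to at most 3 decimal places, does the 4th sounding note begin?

1. 0.0ms @ 0 + 185.567ms (3/10)
2. 185.567ms @ 3/10 + 927.835ms (3/2)
3. 1113.402ms @ 9/5 + 371.134ms (3/5)
4. 1484.536ms @ 12/5 + 371.134ms (3/5)
5. 1855.67ms @ 3 + 927.835ms (3/2)
6. 2783.505ms @ 9/2 + 927.835ms (3/2)

note 4 onset = 12/5b = 1484.536ms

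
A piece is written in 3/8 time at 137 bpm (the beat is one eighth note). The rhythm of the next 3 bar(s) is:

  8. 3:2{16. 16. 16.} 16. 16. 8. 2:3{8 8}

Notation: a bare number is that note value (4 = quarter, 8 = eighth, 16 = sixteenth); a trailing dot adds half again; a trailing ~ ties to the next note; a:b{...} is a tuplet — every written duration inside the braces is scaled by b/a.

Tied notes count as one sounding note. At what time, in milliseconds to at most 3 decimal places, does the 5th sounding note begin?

note 5 onset = 3b = 1313.869ms

1. 0.0ms @ 0 + 656.934ms (3/2)
2. 656.934ms @ 3/2 + 218.978ms (1/2)
3. 875.912ms @ 2 + 218.978ms (1/2)
4. 1094.891ms @ 5/2 + 218.978ms (1/2)
5. 1313.869ms @ 3 + 328.467ms (3/4)
6. 1642.336ms @ 15/4 + 328.467ms (3/4)
7. 1970.803ms @ 9/2 + 656.934ms (3/2)
8. 2627.737ms @ 6 + 656.934ms (3/2)
9. 3284.672ms @ 15/2 + 656.934ms (3/2)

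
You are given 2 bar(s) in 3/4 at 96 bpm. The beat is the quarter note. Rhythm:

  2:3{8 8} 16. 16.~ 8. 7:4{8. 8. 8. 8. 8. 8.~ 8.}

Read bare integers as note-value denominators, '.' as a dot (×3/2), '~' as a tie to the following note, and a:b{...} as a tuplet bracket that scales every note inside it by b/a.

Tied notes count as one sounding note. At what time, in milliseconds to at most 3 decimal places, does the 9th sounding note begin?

note 9 onset = 33/7b = 2946.429ms

1. 0.0ms @ 0 + 468.75ms (3/4)
2. 468.75ms @ 3/4 + 468.75ms (3/4)
3. 937.5ms @ 3/2 + 234.375ms (3/8)
4. 1171.875ms @ 15/8 + 703.125ms (9/8)
5. 1875.0ms @ 3 + 267.857ms (3/7)
6. 2142.857ms @ 24/7 + 267.857ms (3/7)
7. 2410.714ms @ 27/7 + 267.857ms (3/7)
8. 2678.571ms @ 30/7 + 267.857ms (3/7)
9. 2946.429ms @ 33/7 + 267.857ms (3/7)
10. 3214.286ms @ 36/7 + 535.714ms (6/7)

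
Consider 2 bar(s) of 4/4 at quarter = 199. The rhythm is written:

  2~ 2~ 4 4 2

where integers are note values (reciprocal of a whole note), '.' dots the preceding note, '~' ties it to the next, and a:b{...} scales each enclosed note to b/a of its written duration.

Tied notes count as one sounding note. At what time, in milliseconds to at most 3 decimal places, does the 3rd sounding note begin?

note 3 onset = 6b = 1809.045ms

1. 0.0ms @ 0 + 1507.538ms (5)
2. 1507.538ms @ 5 + 301.508ms (1)
3. 1809.045ms @ 6 + 603.015ms (2)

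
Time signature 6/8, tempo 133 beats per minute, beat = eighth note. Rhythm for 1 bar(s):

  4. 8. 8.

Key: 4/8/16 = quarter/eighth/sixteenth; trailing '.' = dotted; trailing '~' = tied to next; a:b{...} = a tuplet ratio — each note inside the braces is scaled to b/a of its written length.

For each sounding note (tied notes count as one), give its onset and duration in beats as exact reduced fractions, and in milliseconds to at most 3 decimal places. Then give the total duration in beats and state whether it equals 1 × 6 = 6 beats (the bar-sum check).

1) 0.0ms=0b +1353.383ms=3b
2) 1353.383ms=3b +676.692ms=3/2b
3) 2030.075ms=9/2b +676.692ms=3/2b
Σ=6b of 6 (133bpm 6/8) — PASS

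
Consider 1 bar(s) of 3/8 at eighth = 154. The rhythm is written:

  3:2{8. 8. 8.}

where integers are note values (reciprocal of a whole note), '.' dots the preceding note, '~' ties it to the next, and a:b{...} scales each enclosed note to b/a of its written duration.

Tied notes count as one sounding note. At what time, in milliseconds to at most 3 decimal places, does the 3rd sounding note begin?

1. 0.0ms @ 0 + 389.61ms (1)
2. 389.61ms @ 1 + 389.61ms (1)
3. 779.221ms @ 2 + 389.61ms (1)

note 3 onset = 2b = 779.221ms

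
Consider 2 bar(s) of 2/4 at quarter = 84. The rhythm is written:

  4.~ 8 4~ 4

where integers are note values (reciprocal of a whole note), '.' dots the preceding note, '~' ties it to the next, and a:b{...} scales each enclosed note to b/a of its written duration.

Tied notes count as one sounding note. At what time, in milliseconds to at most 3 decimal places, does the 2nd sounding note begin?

1. 0.0ms @ 0 + 1428.571ms (2)
2. 1428.571ms @ 2 + 1428.571ms (2)

note 2 onset = 2b = 1428.571ms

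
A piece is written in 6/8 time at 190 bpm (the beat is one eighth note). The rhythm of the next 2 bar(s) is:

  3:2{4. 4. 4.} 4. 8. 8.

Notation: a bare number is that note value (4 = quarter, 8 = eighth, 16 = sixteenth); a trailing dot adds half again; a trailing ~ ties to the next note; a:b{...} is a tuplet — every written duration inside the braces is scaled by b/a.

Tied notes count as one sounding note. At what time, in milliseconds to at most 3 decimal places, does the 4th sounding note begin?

1. 0.0ms @ 0 + 631.579ms (2)
2. 631.579ms @ 2 + 631.579ms (2)
3. 1263.158ms @ 4 + 631.579ms (2)
4. 1894.737ms @ 6 + 947.368ms (3)
5. 2842.105ms @ 9 + 473.684ms (3/2)
6. 3315.789ms @ 21/2 + 473.684ms (3/2)

note 4 onset = 6b = 1894.737ms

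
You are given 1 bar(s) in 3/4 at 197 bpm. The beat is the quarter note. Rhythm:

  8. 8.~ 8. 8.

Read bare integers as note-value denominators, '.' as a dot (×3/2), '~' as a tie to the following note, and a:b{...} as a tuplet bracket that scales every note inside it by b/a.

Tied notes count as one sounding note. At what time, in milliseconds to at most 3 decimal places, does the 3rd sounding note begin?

note 3 onset = 9/4b = 685.279ms

1. 0.0ms @ 0 + 228.426ms (3/4)
2. 228.426ms @ 3/4 + 456.853ms (3/2)
3. 685.279ms @ 9/4 + 228.426ms (3/4)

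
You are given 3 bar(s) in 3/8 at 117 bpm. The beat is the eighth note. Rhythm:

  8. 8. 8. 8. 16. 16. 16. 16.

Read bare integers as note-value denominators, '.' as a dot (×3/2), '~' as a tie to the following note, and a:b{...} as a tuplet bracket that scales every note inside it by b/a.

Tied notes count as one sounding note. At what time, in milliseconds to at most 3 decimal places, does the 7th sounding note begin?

1. 0.0ms @ 0 + 769.231ms (3/2)
2. 769.231ms @ 3/2 + 769.231ms (3/2)
3. 1538.462ms @ 3 + 769.231ms (3/2)
4. 2307.692ms @ 9/2 + 769.231ms (3/2)
5. 3076.923ms @ 6 + 384.615ms (3/4)
6. 3461.538ms @ 27/4 + 384.615ms (3/4)
7. 3846.154ms @ 15/2 + 384.615ms (3/4)
8. 4230.769ms @ 33/4 + 384.615ms (3/4)

note 7 onset = 15/2b = 3846.154ms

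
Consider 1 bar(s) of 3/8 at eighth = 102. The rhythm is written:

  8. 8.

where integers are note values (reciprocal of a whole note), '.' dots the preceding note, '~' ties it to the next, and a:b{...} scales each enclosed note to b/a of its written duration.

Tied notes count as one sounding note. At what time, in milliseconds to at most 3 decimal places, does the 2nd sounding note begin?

note 2 onset = 3/2b = 882.353ms

1. 0.0ms @ 0 + 882.353ms (3/2)
2. 882.353ms @ 3/2 + 882.353ms (3/2)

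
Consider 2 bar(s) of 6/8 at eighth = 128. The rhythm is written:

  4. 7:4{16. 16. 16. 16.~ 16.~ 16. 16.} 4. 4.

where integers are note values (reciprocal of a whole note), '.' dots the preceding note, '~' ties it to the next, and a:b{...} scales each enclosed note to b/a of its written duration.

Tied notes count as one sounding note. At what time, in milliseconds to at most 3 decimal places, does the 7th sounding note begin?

1. 0.0ms @ 0 + 1406.25ms (3)
2. 1406.25ms @ 3 + 200.893ms (3/7)
3. 1607.143ms @ 24/7 + 200.893ms (3/7)
4. 1808.036ms @ 27/7 + 200.893ms (3/7)
5. 2008.929ms @ 30/7 + 602.679ms (9/7)
6. 2611.607ms @ 39/7 + 200.893ms (3/7)
7. 2812.5ms @ 6 + 1406.25ms (3)
8. 4218.75ms @ 9 + 1406.25ms (3)

note 7 onset = 6b = 2812.5ms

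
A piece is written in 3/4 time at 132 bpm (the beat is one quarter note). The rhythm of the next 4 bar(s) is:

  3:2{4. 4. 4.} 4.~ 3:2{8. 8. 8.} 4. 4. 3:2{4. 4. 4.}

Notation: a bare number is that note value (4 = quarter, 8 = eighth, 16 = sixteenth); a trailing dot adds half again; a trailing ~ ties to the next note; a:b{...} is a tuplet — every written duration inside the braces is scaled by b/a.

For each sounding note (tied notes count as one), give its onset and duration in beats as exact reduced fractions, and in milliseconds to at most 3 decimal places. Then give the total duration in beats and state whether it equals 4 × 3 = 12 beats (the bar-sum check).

1) 0.0ms=0b +454.545ms=1b
2) 454.545ms=1b +454.545ms=1b
3) 909.091ms=2b +454.545ms=1b
4) 1363.636ms=3b +909.091ms=2b
5) 2272.727ms=5b +227.273ms=1/2b
6) 2500.0ms=11/2b +227.273ms=1/2b
7) 2727.273ms=6b +681.818ms=3/2b
8) 3409.091ms=15/2b +681.818ms=3/2b
9) 4090.909ms=9b +454.545ms=1b
10) 4545.455ms=10b +454.545ms=1b
11) 5000.0ms=11b +454.545ms=1b
Σ=12b of 12 (132bpm 3/4) — PASS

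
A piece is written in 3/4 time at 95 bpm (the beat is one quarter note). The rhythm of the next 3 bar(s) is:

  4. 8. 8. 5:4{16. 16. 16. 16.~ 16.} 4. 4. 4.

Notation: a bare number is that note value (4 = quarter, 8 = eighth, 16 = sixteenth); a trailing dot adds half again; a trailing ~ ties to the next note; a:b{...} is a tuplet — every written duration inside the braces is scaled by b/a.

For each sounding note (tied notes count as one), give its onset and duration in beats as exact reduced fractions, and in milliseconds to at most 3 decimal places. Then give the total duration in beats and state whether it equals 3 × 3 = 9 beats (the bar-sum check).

1) 0.0ms=0b +947.368ms=3/2b
2) 947.368ms=3/2b +473.684ms=3/4b
3) 1421.053ms=9/4b +473.684ms=3/4b
4) 1894.737ms=3b +189.474ms=3/10b
5) 2084.211ms=33/10b +189.474ms=3/10b
6) 2273.684ms=18/5b +189.474ms=3/10b
7) 2463.158ms=39/10b +378.947ms=3/5b
8) 2842.105ms=9/2b +947.368ms=3/2b
9) 3789.474ms=6b +947.368ms=3/2b
10) 4736.842ms=15/2b +947.368ms=3/2b
Σ=9b of 9 (95bpm 3/4) — PASS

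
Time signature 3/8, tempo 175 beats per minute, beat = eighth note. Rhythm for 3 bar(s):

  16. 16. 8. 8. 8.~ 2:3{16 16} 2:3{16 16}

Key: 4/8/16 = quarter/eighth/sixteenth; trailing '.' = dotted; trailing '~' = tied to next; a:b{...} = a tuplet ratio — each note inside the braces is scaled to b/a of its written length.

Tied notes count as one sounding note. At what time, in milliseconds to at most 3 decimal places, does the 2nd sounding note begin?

note 2 onset = 3/4b = 257.143ms

1. 0.0ms @ 0 + 257.143ms (3/4)
2. 257.143ms @ 3/4 + 257.143ms (3/4)
3. 514.286ms @ 3/2 + 514.286ms (3/2)
4. 1028.571ms @ 3 + 514.286ms (3/2)
5. 1542.857ms @ 9/2 + 771.429ms (9/4)
6. 2314.286ms @ 27/4 + 257.143ms (3/4)
7. 2571.429ms @ 15/2 + 257.143ms (3/4)
8. 2828.571ms @ 33/4 + 257.143ms (3/4)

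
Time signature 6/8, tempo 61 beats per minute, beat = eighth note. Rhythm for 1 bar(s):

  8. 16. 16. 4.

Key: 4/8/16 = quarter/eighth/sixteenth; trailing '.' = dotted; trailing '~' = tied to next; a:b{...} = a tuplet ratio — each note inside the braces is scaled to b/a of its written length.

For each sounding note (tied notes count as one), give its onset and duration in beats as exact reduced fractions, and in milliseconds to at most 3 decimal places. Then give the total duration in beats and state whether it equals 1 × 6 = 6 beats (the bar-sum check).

1) 0.0ms=0b +1475.41ms=3/2b
2) 1475.41ms=3/2b +737.705ms=3/4b
3) 2213.115ms=9/4b +737.705ms=3/4b
4) 2950.82ms=3b +2950.82ms=3b
Σ=6b of 6 (61bpm 6/8) — PASS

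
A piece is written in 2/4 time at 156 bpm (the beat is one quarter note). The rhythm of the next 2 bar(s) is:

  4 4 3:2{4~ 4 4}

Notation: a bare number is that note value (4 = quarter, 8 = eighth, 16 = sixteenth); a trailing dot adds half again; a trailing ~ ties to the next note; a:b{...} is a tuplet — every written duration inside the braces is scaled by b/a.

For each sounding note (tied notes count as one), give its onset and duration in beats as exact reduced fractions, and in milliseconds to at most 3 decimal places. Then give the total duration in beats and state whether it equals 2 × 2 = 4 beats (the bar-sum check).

1) 0.0ms=0b +384.615ms=1b
2) 384.615ms=1b +384.615ms=1b
3) 769.231ms=2b +512.821ms=4/3b
4) 1282.051ms=10/3b +256.41ms=2/3b
Σ=4b of 4 (156bpm 2/4) — PASS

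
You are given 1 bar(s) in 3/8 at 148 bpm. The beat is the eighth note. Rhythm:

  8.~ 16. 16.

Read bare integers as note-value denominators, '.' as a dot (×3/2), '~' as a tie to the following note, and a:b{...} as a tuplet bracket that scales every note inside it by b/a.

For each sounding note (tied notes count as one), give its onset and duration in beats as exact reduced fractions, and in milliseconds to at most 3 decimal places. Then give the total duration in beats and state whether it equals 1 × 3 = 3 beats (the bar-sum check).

1) 0.0ms=0b +912.162ms=9/4b
2) 912.162ms=9/4b +304.054ms=3/4b
Σ=3b of 3 (148bpm 3/8) — PASS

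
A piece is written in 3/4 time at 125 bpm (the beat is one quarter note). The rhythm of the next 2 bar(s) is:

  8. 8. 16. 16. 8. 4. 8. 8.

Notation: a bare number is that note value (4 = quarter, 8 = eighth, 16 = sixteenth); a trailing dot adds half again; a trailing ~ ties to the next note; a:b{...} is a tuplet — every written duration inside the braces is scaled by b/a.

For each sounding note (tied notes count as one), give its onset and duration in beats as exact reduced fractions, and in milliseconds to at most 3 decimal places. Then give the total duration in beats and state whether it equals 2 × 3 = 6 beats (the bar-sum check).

1) 0.0ms=0b +360.0ms=3/4b
2) 360.0ms=3/4b +360.0ms=3/4b
3) 720.0ms=3/2b +180.0ms=3/8b
4) 900.0ms=15/8b +180.0ms=3/8b
5) 1080.0ms=9/4b +360.0ms=3/4b
6) 1440.0ms=3b +720.0ms=3/2b
7) 2160.0ms=9/2b +360.0ms=3/4b
8) 2520.0ms=21/4b +360.0ms=3/4b
Σ=6b of 6 (125bpm 3/4) — PASS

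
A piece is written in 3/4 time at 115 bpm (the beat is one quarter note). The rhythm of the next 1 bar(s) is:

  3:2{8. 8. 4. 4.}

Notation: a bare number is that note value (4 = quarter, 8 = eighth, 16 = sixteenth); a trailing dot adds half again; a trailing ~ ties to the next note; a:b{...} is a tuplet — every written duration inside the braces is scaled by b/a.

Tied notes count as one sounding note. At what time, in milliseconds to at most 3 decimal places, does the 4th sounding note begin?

1. 0.0ms @ 0 + 260.87ms (1/2)
2. 260.87ms @ 1/2 + 260.87ms (1/2)
3. 521.739ms @ 1 + 521.739ms (1)
4. 1043.478ms @ 2 + 521.739ms (1)

note 4 onset = 2b = 1043.478ms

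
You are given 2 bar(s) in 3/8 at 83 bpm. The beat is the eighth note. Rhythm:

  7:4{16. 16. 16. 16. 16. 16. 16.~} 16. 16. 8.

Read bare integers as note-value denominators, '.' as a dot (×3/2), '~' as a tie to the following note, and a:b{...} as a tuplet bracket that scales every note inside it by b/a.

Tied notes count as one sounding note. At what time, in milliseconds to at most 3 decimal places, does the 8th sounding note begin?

note 8 onset = 15/4b = 2710.843ms

1. 0.0ms @ 0 + 309.811ms (3/7)
2. 309.811ms @ 3/7 + 309.811ms (3/7)
3. 619.621ms @ 6/7 + 309.811ms (3/7)
4. 929.432ms @ 9/7 + 309.811ms (3/7)
5. 1239.243ms @ 12/7 + 309.811ms (3/7)
6. 1549.053ms @ 15/7 + 309.811ms (3/7)
7. 1858.864ms @ 18/7 + 851.979ms (33/28)
8. 2710.843ms @ 15/4 + 542.169ms (3/4)
9. 3253.012ms @ 9/2 + 1084.337ms (3/2)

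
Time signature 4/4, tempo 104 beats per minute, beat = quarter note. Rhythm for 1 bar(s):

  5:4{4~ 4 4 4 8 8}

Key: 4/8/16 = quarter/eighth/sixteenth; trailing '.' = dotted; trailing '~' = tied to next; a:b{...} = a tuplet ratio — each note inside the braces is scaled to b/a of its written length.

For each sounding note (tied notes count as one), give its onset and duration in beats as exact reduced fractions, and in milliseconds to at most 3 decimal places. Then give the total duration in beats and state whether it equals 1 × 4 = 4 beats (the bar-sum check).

1) 0.0ms=0b +923.077ms=8/5b
2) 923.077ms=8/5b +461.538ms=4/5b
3) 1384.615ms=12/5b +461.538ms=4/5b
4) 1846.154ms=16/5b +230.769ms=2/5b
5) 2076.923ms=18/5b +230.769ms=2/5b
Σ=4b of 4 (104bpm 4/4) — PASS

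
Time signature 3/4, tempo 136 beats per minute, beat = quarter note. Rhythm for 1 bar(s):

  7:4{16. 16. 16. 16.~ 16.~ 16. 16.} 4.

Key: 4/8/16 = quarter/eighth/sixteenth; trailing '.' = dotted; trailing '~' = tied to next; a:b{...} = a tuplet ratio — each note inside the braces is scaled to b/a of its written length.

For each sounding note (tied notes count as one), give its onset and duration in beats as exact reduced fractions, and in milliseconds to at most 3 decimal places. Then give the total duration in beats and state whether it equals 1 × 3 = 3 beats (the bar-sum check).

1) 0.0ms=0b +94.538ms=3/14b
2) 94.538ms=3/14b +94.538ms=3/14b
3) 189.076ms=3/7b +94.538ms=3/14b
4) 283.613ms=9/14b +283.613ms=9/14b
5) 567.227ms=9/7b +94.538ms=3/14b
6) 661.765ms=3/2b +661.765ms=3/2b
Σ=3b of 3 (136bpm 3/4) — PASS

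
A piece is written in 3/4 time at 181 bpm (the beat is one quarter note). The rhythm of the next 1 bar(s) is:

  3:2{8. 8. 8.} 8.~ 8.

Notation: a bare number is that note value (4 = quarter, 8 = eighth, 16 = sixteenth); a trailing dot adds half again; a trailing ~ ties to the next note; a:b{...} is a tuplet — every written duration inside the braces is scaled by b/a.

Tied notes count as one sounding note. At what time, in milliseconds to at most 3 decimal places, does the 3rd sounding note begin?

note 3 onset = 1b = 331.492ms

1. 0.0ms @ 0 + 165.746ms (1/2)
2. 165.746ms @ 1/2 + 165.746ms (1/2)
3. 331.492ms @ 1 + 165.746ms (1/2)
4. 497.238ms @ 3/2 + 497.238ms (3/2)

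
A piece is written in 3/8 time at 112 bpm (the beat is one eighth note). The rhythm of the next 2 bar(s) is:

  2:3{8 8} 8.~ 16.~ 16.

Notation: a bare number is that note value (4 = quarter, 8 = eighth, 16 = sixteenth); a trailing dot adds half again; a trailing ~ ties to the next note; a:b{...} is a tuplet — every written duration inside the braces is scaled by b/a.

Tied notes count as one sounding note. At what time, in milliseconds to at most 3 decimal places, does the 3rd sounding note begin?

1. 0.0ms @ 0 + 803.571ms (3/2)
2. 803.571ms @ 3/2 + 803.571ms (3/2)
3. 1607.143ms @ 3 + 1607.143ms (3)

note 3 onset = 3b = 1607.143ms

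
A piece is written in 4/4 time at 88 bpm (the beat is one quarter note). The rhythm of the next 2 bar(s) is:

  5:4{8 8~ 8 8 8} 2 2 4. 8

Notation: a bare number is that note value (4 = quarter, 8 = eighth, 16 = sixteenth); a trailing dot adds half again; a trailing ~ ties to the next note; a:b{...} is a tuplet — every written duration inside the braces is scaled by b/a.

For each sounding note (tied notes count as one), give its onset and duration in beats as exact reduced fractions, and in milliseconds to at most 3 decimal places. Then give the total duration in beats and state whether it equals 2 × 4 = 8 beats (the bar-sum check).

1) 0.0ms=0b +272.727ms=2/5b
2) 272.727ms=2/5b +545.455ms=4/5b
3) 818.182ms=6/5b +272.727ms=2/5b
4) 1090.909ms=8/5b +272.727ms=2/5b
5) 1363.636ms=2b +1363.636ms=2b
6) 2727.273ms=4b +1363.636ms=2b
7) 4090.909ms=6b +1022.727ms=3/2b
8) 5113.636ms=15/2b +340.909ms=1/2b
Σ=8b of 8 (88bpm 4/4) — PASS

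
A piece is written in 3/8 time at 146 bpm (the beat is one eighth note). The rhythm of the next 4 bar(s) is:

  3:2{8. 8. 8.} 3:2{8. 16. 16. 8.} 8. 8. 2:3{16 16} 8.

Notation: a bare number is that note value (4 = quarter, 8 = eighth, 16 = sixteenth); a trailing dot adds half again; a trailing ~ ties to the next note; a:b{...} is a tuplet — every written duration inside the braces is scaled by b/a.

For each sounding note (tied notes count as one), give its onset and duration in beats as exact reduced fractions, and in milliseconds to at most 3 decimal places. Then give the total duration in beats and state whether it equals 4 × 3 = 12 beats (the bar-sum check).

1) 0.0ms=0b +410.959ms=1b
2) 410.959ms=1b +410.959ms=1b
3) 821.918ms=2b +410.959ms=1b
4) 1232.877ms=3b +410.959ms=1b
5) 1643.836ms=4b +205.479ms=1/2b
6) 1849.315ms=9/2b +205.479ms=1/2b
7) 2054.795ms=5b +410.959ms=1b
8) 2465.753ms=6b +616.438ms=3/2b
9) 3082.192ms=15/2b +616.438ms=3/2b
10) 3698.63ms=9b +308.219ms=3/4b
11) 4006.849ms=39/4b +308.219ms=3/4b
12) 4315.068ms=21/2b +616.438ms=3/2b
Σ=12b of 12 (146bpm 3/8) — PASS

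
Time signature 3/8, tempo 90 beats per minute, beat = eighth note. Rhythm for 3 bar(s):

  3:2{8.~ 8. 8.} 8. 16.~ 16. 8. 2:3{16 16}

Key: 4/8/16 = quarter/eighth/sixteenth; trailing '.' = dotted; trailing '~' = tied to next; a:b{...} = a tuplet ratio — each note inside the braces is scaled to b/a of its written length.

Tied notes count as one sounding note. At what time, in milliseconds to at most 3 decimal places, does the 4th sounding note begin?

note 4 onset = 9/2b = 3000.0ms

1. 0.0ms @ 0 + 1333.333ms (2)
2. 1333.333ms @ 2 + 666.667ms (1)
3. 2000.0ms @ 3 + 1000.0ms (3/2)
4. 3000.0ms @ 9/2 + 1000.0ms (3/2)
5. 4000.0ms @ 6 + 1000.0ms (3/2)
6. 5000.0ms @ 15/2 + 500.0ms (3/4)
7. 5500.0ms @ 33/4 + 500.0ms (3/4)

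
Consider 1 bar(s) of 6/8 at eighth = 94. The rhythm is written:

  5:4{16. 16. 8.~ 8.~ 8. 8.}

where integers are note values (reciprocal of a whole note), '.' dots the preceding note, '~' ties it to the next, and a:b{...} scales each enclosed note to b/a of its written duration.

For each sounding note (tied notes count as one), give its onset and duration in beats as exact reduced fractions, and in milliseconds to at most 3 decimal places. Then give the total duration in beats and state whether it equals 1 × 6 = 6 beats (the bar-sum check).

1) 0.0ms=0b +382.979ms=3/5b
2) 382.979ms=3/5b +382.979ms=3/5b
3) 765.957ms=6/5b +2297.872ms=18/5b
4) 3063.83ms=24/5b +765.957ms=6/5b
Σ=6b of 6 (94bpm 6/8) — PASS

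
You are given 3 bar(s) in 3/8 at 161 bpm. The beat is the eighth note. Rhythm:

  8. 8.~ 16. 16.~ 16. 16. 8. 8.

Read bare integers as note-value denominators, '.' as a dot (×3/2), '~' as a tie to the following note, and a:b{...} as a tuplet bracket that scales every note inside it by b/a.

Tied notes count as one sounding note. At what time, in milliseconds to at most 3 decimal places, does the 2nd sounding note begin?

note 2 onset = 3/2b = 559.006ms

1. 0.0ms @ 0 + 559.006ms (3/2)
2. 559.006ms @ 3/2 + 838.509ms (9/4)
3. 1397.516ms @ 15/4 + 559.006ms (3/2)
4. 1956.522ms @ 21/4 + 279.503ms (3/4)
5. 2236.025ms @ 6 + 559.006ms (3/2)
6. 2795.031ms @ 15/2 + 559.006ms (3/2)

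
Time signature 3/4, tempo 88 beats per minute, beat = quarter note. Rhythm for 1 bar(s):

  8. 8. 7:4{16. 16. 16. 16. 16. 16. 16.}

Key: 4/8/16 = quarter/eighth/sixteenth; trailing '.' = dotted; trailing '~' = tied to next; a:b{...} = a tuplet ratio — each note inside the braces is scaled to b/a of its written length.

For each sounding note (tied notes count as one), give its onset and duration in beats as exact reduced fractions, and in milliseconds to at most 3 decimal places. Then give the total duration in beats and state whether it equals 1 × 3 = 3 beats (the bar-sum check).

1) 0.0ms=0b +511.364ms=3/4b
2) 511.364ms=3/4b +511.364ms=3/4b
3) 1022.727ms=3/2b +146.104ms=3/14b
4) 1168.831ms=12/7b +146.104ms=3/14b
5) 1314.935ms=27/14b +146.104ms=3/14b
6) 1461.039ms=15/7b +146.104ms=3/14b
7) 1607.143ms=33/14b +146.104ms=3/14b
8) 1753.247ms=18/7b +146.104ms=3/14b
9) 1899.351ms=39/14b +146.104ms=3/14b
Σ=3b of 3 (88bpm 3/4) — PASS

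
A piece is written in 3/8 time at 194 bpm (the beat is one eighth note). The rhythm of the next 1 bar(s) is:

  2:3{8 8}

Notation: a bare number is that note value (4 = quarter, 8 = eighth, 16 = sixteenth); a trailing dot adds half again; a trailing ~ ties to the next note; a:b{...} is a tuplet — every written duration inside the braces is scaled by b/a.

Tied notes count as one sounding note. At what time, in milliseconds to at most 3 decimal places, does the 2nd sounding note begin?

note 2 onset = 3/2b = 463.918ms

1. 0.0ms @ 0 + 463.918ms (3/2)
2. 463.918ms @ 3/2 + 463.918ms (3/2)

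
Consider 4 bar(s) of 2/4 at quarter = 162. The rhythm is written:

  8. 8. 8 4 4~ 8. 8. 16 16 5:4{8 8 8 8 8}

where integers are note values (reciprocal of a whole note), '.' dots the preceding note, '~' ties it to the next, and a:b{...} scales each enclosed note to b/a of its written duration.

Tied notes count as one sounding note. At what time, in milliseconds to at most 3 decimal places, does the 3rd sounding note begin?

note 3 onset = 3/2b = 555.556ms

1. 0.0ms @ 0 + 277.778ms (3/4)
2. 277.778ms @ 3/4 + 277.778ms (3/4)
3. 555.556ms @ 3/2 + 185.185ms (1/2)
4. 740.741ms @ 2 + 370.37ms (1)
5. 1111.111ms @ 3 + 648.148ms (7/4)
6. 1759.259ms @ 19/4 + 277.778ms (3/4)
7. 2037.037ms @ 11/2 + 92.593ms (1/4)
8. 2129.63ms @ 23/4 + 92.593ms (1/4)
9. 2222.222ms @ 6 + 148.148ms (2/5)
10. 2370.37ms @ 32/5 + 148.148ms (2/5)
11. 2518.519ms @ 34/5 + 148.148ms (2/5)
12. 2666.667ms @ 36/5 + 148.148ms (2/5)
13. 2814.815ms @ 38/5 + 148.148ms (2/5)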